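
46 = 46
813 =813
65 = 65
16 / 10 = 8 / 5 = 1.60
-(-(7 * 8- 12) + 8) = 36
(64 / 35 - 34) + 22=-356 / 35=-10.17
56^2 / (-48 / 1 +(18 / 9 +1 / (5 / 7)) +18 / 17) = -266560 / 3701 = -72.02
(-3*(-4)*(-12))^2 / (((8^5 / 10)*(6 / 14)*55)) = 189 / 704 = 0.27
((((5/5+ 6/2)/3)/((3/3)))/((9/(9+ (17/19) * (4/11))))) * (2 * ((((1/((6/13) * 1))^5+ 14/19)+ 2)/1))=14537433131/104214924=139.49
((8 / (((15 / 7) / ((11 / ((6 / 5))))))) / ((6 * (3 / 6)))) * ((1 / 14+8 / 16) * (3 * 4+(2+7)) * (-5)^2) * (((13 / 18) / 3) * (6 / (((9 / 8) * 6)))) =1601600 / 2187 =732.33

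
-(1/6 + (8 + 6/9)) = -53/6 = -8.83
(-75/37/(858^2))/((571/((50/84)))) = -625/217741115592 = -0.00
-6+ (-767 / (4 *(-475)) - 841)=-846.60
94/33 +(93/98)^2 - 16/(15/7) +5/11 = -1723621/528220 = -3.26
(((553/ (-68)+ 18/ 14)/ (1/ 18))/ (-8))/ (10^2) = 0.15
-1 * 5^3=-125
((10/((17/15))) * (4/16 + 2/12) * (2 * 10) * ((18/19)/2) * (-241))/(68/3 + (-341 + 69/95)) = 26.43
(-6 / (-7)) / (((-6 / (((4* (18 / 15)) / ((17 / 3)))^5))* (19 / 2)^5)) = -61917364224 / 76906079640315625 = -0.00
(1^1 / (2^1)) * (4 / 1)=2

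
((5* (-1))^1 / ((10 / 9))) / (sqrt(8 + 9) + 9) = -81 / 128 + 9* sqrt(17) / 128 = -0.34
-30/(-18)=5/3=1.67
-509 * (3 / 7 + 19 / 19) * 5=-25450 / 7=-3635.71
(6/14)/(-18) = -1/42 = -0.02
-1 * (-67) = 67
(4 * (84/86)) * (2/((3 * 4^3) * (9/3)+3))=112/8299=0.01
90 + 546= 636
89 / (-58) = -89 / 58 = -1.53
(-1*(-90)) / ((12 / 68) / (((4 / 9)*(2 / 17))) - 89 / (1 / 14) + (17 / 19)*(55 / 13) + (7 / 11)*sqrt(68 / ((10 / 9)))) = -263382451160400 / 3625370386246901 - 81176135040*sqrt(170) / 3625370386246901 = -0.07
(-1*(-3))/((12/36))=9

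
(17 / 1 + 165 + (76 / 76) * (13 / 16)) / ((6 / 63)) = 61425 / 32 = 1919.53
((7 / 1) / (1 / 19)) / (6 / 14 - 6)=-23.87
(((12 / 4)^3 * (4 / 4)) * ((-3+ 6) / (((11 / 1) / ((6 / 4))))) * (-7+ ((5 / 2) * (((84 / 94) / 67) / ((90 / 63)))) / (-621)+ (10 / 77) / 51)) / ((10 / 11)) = -322417620153 / 3792277720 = -85.02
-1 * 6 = -6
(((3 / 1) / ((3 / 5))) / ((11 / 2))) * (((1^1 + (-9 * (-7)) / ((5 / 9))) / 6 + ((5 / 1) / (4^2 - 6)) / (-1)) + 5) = 707 / 33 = 21.42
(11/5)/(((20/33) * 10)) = 363/1000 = 0.36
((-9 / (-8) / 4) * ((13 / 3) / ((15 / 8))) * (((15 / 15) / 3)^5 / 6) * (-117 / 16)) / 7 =-0.00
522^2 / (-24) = -11353.50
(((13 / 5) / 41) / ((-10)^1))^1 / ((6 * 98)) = -13 / 1205400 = -0.00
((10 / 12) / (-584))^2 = 25 / 12278016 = 0.00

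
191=191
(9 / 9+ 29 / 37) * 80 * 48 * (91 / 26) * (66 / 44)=1330560 / 37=35961.08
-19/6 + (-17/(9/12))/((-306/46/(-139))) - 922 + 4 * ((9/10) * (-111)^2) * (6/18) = 3614329/270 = 13386.40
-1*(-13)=13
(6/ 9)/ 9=2/ 27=0.07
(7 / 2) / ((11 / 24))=84 / 11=7.64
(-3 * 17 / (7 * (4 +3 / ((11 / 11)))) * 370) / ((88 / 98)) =-9435 / 22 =-428.86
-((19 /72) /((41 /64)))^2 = -23104 /136161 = -0.17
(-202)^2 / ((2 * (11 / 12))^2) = 1468944 / 121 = 12140.03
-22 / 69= -0.32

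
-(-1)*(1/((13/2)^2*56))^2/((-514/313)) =-313/2877349384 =-0.00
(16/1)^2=256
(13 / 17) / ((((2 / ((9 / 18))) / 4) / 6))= 78 / 17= 4.59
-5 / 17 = -0.29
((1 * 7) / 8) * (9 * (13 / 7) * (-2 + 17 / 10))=-351 / 80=-4.39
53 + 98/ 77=597/ 11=54.27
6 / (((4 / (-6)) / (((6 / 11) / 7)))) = -54 / 77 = -0.70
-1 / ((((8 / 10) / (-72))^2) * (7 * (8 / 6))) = -6075 / 7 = -867.86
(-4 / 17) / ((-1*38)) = 0.01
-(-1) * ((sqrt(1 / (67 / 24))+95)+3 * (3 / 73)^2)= 2 * sqrt(402) / 67+506282 / 5329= 95.60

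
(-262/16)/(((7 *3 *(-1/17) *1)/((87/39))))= 64583/2184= 29.57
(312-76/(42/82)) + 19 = 3835/21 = 182.62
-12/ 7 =-1.71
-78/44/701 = -39/15422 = -0.00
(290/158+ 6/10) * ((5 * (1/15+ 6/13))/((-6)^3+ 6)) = -3811/124425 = -0.03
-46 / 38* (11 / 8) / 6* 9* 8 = -759 / 38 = -19.97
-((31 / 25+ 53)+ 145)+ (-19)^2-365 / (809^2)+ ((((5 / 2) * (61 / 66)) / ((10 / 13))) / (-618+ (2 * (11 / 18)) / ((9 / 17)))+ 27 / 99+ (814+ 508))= 1484.03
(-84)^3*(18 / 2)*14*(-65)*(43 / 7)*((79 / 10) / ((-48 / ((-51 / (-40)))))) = -62573178213 / 10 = -6257317821.30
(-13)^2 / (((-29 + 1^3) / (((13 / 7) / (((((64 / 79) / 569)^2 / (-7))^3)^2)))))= -359000050114634524055331160695206330811598077281870007455411797 / 18889465931478580854784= -19005304407065025200514120000000000000000.00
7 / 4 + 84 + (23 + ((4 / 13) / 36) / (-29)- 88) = 20.75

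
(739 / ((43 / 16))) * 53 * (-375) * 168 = -39480336000 / 43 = -918147348.84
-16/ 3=-5.33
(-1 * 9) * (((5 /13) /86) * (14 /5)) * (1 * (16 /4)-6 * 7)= 2394 /559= 4.28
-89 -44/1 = -133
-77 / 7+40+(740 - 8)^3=392223197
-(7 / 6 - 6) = 29 / 6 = 4.83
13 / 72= 0.18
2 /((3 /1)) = 2 /3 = 0.67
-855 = -855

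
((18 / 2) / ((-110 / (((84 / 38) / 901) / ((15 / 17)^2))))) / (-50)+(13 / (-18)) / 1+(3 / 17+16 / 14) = 22136883361 / 37073334375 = 0.60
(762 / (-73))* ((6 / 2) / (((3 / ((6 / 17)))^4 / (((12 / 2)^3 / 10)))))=-3950208 / 30485165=-0.13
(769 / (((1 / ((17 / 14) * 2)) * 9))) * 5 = 65365 / 63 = 1037.54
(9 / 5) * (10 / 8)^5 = 5625 / 1024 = 5.49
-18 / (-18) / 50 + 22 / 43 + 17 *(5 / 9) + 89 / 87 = 11.00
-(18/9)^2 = -4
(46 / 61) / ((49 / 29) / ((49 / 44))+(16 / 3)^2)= 261 / 10370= 0.03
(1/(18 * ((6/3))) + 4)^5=64097340625/60466176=1060.05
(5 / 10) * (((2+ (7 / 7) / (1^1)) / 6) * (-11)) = -11 / 4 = -2.75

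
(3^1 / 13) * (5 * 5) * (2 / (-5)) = -30 / 13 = -2.31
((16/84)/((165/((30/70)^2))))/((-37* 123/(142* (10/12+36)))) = -62764/257563845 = -0.00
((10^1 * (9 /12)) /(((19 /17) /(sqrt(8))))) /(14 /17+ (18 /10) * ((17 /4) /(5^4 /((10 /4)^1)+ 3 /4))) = 1278825 * sqrt(2) /81377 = 22.22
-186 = -186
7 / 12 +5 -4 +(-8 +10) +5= 103 / 12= 8.58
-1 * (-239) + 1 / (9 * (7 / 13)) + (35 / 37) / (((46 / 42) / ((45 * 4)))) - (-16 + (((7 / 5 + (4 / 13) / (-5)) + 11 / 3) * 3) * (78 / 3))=20.27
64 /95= 0.67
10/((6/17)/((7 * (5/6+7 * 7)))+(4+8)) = 177905/213504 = 0.83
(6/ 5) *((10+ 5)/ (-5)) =-18/ 5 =-3.60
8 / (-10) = -4 / 5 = -0.80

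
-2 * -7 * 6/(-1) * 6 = -504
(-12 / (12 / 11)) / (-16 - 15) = 0.35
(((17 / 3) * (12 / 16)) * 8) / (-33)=-34 / 33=-1.03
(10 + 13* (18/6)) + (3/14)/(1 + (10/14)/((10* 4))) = 935/19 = 49.21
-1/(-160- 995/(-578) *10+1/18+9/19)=0.01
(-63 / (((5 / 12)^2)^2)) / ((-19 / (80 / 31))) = 20901888 / 73625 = 283.90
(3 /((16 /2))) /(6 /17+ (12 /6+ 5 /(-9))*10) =459 /18112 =0.03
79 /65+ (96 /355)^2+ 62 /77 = 264123381 /126151025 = 2.09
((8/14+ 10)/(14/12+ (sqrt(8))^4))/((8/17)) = 111/322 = 0.34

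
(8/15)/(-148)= -2/555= -0.00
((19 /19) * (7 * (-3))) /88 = -21 /88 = -0.24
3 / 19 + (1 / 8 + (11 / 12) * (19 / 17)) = 10135 / 7752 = 1.31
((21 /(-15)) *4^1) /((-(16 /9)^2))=567 /320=1.77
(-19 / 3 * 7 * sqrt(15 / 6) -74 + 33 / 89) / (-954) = 0.15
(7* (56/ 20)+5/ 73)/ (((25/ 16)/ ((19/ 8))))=272802/ 9125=29.90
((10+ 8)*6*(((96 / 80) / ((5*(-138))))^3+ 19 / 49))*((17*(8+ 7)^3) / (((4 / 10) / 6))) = 36040866.86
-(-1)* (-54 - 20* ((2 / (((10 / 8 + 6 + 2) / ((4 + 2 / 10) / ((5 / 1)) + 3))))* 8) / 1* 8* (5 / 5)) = -206598 / 185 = -1116.75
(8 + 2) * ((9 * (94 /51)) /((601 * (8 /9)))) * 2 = 6345 /10217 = 0.62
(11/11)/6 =1/6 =0.17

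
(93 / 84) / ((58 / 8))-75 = -15194 / 203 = -74.85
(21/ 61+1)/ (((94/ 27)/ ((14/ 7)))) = 2214/ 2867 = 0.77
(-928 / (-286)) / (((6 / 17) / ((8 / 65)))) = 31552 / 27885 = 1.13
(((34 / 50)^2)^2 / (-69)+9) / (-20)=-60623651 / 134765625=-0.45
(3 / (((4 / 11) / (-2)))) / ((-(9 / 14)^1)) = 77 / 3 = 25.67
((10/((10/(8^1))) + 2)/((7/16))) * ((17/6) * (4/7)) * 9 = 16320/49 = 333.06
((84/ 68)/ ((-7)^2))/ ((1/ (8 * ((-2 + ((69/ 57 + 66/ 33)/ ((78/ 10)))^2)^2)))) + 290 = 290.68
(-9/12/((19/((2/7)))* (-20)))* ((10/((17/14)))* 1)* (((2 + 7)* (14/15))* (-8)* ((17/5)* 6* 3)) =-9072/475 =-19.10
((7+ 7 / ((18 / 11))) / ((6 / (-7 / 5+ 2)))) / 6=203 / 1080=0.19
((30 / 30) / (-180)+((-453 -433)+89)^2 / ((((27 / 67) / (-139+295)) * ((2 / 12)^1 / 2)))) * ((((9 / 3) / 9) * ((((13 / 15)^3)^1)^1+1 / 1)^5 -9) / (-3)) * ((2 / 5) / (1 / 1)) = 3426960964972930428715679772427 / 1773470256042480468750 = 1932347584.23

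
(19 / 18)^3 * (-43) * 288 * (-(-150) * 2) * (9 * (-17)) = 2005571600 / 3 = 668523866.67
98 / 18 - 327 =-2894 / 9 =-321.56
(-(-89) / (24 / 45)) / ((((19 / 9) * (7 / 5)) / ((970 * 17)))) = 495318375 / 532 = 931049.58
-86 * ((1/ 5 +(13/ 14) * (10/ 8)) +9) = -124743/ 140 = -891.02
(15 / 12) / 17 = 5 / 68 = 0.07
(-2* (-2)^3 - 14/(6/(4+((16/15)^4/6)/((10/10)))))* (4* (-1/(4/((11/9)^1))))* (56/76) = -22760584/4100625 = -5.55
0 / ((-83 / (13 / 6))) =0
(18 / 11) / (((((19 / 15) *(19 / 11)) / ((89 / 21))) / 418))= 176220 / 133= 1324.96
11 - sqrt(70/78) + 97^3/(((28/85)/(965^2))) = 72241832726433/28 - sqrt(1365)/39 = 2580065454514.52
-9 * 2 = -18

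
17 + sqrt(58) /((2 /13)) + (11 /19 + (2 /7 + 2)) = 2642 /133 + 13*sqrt(58) /2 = 69.37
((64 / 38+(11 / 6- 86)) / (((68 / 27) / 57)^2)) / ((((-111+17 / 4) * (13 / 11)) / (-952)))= -4297951449 / 13481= -318815.48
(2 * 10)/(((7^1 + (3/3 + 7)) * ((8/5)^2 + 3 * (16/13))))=325/1524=0.21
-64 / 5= -12.80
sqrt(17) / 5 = 0.82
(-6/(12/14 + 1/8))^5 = -4282490290176/503284375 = -8509.09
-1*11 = -11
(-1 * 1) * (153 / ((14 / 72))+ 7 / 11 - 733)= -54.49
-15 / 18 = -5 / 6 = -0.83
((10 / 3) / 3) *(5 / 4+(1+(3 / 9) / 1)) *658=50995 / 27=1888.70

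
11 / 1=11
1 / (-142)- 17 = -2415 / 142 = -17.01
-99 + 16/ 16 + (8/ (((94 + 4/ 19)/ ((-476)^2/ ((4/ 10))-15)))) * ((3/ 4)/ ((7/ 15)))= 96735881/ 1253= 77203.42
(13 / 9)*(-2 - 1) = -13 / 3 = -4.33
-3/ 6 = -1/ 2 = -0.50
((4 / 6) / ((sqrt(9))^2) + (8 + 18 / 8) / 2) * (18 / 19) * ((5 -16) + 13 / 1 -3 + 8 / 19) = -12353 / 4332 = -2.85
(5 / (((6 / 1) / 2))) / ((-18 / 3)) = -5 / 18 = -0.28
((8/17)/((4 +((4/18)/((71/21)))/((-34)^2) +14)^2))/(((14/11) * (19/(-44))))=-1726121314368/653152026366973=-0.00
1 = 1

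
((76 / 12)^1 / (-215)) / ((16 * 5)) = -19 / 51600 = -0.00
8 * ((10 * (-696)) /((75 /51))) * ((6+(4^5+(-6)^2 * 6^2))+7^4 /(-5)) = -1747160448 /25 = -69886417.92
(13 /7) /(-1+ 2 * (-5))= -13 /77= -0.17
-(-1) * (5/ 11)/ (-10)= -1/ 22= -0.05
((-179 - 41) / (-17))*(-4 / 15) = -176 / 51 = -3.45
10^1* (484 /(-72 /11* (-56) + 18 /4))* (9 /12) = 26620 /2721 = 9.78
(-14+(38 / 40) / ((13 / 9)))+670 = 656.66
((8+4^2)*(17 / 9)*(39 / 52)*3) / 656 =51 / 328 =0.16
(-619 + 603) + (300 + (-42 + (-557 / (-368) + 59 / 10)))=458921 / 1840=249.41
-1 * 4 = -4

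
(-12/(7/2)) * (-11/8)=33/7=4.71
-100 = -100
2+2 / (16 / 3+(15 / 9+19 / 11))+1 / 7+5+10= 5837 / 336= 17.37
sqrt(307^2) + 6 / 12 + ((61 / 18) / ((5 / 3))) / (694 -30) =6125461 / 19920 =307.50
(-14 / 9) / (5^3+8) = -2 / 171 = -0.01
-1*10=-10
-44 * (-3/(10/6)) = 396/5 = 79.20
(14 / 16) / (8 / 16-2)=-0.58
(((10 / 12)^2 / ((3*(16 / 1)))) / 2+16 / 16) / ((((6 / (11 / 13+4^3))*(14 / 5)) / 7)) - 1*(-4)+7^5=3026029237 / 179712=16838.21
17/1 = 17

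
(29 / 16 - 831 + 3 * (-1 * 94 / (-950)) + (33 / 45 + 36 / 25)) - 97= -923.72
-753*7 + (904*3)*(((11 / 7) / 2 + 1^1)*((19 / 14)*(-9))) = -3156729 / 49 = -64423.04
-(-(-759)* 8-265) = -5807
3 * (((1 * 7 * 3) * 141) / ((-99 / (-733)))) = 723471 / 11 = 65770.09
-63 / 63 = -1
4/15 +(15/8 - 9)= -823/120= -6.86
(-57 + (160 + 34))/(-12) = -137/12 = -11.42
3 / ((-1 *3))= -1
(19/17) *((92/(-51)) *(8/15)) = -13984/13005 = -1.08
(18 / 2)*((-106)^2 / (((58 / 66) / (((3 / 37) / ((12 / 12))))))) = 9330.17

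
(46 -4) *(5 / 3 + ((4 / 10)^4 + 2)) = 96922 / 625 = 155.08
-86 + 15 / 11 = -931 / 11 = -84.64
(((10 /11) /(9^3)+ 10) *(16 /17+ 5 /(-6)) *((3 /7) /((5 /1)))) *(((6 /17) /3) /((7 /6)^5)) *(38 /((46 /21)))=9752320 /111716129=0.09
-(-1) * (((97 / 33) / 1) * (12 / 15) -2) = 58 / 165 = 0.35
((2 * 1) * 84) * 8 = 1344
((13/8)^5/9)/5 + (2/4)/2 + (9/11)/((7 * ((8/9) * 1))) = 71904761/113541120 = 0.63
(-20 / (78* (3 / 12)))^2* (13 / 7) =1600 / 819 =1.95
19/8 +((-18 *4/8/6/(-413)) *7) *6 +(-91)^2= 3909825/472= 8283.53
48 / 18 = 8 / 3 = 2.67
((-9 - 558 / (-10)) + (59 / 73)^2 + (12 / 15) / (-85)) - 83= -80528556 / 2264825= -35.56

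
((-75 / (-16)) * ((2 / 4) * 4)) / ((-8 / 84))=-1575 / 16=-98.44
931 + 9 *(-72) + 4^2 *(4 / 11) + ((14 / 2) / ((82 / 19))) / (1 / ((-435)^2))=277096689 / 902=307202.54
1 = 1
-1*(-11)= 11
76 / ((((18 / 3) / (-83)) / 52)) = -164008 / 3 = -54669.33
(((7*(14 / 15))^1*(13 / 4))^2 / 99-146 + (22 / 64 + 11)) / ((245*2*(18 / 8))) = -92736823 / 785862000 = -0.12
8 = 8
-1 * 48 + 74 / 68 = -1595 / 34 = -46.91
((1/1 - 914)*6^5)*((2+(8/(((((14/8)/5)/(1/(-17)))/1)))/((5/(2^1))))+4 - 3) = -2080149984/119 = -17480251.97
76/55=1.38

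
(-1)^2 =1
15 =15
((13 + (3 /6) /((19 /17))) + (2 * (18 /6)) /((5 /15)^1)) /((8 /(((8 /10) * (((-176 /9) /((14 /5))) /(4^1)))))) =-13145 /2394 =-5.49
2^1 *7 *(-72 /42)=-24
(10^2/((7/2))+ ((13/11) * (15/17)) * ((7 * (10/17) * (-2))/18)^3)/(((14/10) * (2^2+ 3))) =222471308000/76575310119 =2.91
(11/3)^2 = 121/9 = 13.44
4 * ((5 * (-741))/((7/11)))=-23288.57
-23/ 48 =-0.48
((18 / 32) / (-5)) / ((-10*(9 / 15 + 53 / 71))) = 639 / 76480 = 0.01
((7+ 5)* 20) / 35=48 / 7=6.86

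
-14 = -14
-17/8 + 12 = 79/8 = 9.88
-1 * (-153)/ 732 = 51/ 244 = 0.21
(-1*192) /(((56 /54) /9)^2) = -708588 /49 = -14460.98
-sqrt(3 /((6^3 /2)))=-1 /6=-0.17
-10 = -10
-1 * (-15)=15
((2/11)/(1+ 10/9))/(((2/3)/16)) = 432/209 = 2.07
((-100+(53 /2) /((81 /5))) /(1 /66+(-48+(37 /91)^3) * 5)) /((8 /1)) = 132089692735 /2574524645064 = 0.05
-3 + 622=619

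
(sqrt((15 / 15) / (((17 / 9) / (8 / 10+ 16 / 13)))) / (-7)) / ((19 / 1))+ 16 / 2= 8-6 * sqrt(36465) / 146965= 7.99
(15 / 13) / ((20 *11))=3 / 572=0.01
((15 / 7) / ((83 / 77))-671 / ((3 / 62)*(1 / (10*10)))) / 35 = -9865603 / 249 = -39620.90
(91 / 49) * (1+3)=52 / 7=7.43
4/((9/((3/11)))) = 4/33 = 0.12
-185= -185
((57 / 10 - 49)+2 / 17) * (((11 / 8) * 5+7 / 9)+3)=-1876849 / 4080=-460.01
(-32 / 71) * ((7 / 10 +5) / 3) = -304 / 355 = -0.86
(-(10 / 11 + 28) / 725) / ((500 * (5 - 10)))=159 / 9968750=0.00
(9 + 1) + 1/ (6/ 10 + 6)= 335/ 33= 10.15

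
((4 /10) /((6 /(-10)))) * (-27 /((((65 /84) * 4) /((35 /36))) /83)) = 12201 /26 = 469.27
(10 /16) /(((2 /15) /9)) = 675 /16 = 42.19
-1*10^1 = -10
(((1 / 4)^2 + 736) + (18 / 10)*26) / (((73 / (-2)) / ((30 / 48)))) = -62629 / 4672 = -13.41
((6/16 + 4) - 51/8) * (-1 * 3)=6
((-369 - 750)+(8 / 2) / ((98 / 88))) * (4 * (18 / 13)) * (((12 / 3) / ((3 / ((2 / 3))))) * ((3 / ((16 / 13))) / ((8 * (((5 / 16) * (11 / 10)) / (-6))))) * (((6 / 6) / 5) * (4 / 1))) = 12592512 / 539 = 23362.73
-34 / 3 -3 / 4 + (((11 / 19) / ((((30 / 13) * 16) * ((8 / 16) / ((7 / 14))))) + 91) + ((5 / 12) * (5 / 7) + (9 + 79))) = 10675961 / 63840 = 167.23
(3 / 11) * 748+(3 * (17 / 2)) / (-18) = 2431 / 12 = 202.58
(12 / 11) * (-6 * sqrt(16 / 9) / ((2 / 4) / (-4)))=768 / 11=69.82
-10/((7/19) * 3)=-190/21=-9.05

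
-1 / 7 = -0.14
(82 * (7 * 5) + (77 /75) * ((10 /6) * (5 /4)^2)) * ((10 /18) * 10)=10341625 /648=15959.30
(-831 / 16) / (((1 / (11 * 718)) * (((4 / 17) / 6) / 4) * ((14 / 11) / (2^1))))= -1840988259 / 28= -65749580.68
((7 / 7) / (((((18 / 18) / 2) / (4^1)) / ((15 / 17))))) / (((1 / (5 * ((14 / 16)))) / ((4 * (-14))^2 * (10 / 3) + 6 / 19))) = 104275150 / 323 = 322833.28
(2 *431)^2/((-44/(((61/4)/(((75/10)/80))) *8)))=-725210944/33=-21976089.21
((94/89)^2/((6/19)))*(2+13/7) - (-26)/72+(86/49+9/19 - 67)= -13482380585/265480236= -50.78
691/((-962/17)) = -11747/962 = -12.21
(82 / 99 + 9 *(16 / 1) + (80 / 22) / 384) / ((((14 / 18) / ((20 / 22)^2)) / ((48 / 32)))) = 17206725 / 74536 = 230.85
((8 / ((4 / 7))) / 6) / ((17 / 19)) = 133 / 51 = 2.61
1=1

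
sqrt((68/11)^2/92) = 34 * sqrt(23)/253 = 0.64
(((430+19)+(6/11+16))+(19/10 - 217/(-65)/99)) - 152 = 4060217/12870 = 315.48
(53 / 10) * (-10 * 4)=-212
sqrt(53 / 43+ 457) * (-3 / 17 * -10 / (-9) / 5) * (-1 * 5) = 20 * sqrt(211818) / 2193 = 4.20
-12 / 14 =-6 / 7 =-0.86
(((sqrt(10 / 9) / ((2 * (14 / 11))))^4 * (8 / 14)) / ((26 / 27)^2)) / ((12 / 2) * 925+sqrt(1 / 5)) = 45707371875 / 13998543486307744 - 3294225 * sqrt(5) / 27997086972615488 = 0.00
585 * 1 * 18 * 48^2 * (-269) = -6526241280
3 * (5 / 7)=2.14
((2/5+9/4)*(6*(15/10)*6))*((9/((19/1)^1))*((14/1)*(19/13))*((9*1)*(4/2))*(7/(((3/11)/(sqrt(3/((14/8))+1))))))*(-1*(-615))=731862054*sqrt(133)/13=649249611.42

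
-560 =-560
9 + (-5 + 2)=6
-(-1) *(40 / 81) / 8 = 5 / 81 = 0.06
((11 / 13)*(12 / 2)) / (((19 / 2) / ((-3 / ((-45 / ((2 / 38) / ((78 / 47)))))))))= 1034 / 915135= 0.00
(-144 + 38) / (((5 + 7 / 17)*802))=-901 / 36892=-0.02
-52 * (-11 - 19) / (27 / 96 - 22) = -9984 / 139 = -71.83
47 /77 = 0.61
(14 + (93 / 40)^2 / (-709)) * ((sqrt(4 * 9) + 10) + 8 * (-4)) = -15872951 / 70900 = -223.88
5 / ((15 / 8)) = 8 / 3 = 2.67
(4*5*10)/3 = 200/3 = 66.67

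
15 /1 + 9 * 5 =60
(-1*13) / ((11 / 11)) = -13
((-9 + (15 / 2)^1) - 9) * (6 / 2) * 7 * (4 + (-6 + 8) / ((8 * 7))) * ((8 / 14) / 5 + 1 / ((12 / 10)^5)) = -459.32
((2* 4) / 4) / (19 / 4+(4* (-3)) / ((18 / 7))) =24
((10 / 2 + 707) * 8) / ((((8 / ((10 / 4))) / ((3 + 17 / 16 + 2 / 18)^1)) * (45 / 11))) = 588379 / 324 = 1815.98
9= 9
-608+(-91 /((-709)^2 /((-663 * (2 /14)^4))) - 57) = -114659014076 /172419583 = -665.00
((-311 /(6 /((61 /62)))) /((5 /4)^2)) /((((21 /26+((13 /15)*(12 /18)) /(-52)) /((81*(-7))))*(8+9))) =839011446 /613955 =1366.57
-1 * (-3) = 3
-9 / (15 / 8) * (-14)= 336 / 5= 67.20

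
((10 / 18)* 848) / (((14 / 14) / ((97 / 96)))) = 25705 / 54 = 476.02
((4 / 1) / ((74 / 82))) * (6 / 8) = 123 / 37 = 3.32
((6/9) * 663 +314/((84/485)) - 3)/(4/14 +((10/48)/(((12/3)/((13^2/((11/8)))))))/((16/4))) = 8323304/6971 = 1193.99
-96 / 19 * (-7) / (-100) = -168 / 475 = -0.35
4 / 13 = 0.31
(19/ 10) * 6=57/ 5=11.40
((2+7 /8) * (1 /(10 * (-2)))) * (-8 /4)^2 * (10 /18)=-0.32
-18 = -18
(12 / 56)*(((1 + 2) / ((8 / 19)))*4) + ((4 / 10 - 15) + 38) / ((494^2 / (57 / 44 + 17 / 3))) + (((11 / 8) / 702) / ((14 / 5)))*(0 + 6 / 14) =22248906859 / 3642518880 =6.11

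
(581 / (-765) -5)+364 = 274054 / 765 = 358.24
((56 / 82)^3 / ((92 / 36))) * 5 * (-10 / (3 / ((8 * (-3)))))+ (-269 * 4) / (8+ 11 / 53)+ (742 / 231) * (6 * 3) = -177696096584 / 7585100655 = -23.43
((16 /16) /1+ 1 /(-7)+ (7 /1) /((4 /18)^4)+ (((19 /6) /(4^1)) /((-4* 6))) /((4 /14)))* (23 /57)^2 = 12248036981 /26199936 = 467.48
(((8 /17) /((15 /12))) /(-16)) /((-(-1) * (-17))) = 2 /1445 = 0.00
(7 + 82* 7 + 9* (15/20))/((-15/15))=-2351/4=-587.75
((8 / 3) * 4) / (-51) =-32 / 153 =-0.21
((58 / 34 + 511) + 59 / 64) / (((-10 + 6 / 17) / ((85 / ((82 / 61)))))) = -2897517995 / 860672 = -3366.58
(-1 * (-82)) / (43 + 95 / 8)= 656 / 439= 1.49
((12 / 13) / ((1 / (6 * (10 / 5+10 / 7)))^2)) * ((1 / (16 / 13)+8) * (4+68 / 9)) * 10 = 397792.65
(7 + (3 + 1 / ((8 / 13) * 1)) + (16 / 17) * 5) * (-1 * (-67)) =148807 / 136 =1094.17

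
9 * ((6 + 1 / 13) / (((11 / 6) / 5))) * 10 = 213300 / 143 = 1491.61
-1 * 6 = -6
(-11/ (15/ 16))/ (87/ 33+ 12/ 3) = -1936/ 1095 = -1.77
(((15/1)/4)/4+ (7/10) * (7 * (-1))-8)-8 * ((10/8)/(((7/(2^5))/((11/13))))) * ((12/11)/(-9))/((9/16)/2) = 925451/196560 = 4.71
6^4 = 1296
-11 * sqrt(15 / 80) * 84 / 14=-33 * sqrt(3) / 2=-28.58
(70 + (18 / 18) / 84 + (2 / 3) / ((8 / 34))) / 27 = 6119 / 2268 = 2.70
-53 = -53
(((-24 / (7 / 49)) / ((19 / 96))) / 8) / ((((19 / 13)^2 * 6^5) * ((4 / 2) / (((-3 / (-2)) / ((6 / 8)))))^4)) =-1183 / 185193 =-0.01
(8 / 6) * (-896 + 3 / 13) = -46580 / 39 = -1194.36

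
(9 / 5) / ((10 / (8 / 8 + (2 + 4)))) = 63 / 50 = 1.26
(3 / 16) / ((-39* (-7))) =1 / 1456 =0.00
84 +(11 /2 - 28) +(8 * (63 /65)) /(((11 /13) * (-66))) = 74247 /1210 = 61.36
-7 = -7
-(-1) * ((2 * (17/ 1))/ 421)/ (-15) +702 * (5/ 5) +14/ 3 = 1487522/ 2105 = 706.66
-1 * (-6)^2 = -36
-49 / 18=-2.72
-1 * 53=-53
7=7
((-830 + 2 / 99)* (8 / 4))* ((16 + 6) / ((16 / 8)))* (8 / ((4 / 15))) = -1643360 / 3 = -547786.67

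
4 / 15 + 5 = 79 / 15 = 5.27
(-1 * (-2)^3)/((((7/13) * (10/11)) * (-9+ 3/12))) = -2288/1225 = -1.87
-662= -662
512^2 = 262144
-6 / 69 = -2 / 23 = -0.09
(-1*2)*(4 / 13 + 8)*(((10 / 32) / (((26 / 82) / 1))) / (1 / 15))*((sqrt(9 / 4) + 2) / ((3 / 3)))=-581175 / 676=-859.73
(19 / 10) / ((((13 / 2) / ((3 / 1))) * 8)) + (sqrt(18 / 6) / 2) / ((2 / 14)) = 57 / 520 + 7 * sqrt(3) / 2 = 6.17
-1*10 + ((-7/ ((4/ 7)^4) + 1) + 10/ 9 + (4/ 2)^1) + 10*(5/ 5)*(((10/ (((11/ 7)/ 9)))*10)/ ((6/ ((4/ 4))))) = 883.00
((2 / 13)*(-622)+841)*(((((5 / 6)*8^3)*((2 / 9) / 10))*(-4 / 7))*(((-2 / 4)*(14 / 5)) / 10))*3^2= 4960768 / 975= 5087.97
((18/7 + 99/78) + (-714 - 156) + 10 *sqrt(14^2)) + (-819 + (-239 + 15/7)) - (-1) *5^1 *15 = -1707.02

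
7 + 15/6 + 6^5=15571/2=7785.50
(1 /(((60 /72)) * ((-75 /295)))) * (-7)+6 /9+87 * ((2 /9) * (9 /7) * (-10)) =-112804 /525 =-214.86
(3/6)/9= 1/18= 0.06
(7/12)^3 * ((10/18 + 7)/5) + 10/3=70631/19440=3.63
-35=-35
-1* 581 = -581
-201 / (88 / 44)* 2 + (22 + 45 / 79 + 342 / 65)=-889222 / 5135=-173.17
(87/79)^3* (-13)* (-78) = 667722042/493039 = 1354.30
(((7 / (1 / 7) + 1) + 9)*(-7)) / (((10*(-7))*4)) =59 / 40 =1.48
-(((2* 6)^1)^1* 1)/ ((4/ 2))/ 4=-3/ 2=-1.50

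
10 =10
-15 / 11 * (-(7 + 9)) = 240 / 11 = 21.82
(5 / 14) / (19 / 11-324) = -11 / 9926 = -0.00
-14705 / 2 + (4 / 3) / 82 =-1808711 / 246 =-7352.48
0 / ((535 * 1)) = 0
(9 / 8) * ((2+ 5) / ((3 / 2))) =5.25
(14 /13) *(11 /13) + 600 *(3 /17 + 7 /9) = 4942654 /8619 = 573.46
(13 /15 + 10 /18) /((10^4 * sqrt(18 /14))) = 4 * sqrt(7) /84375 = 0.00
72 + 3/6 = 145/2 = 72.50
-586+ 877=291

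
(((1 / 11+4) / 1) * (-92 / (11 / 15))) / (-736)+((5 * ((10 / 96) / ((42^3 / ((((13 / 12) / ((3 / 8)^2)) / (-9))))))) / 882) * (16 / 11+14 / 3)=3014525818825 / 4323053581308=0.70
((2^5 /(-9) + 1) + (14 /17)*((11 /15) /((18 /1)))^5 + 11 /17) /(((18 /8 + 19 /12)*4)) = -0.12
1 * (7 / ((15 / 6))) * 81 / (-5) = -1134 / 25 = -45.36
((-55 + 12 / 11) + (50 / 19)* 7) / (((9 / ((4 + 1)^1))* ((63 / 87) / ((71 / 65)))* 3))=-15271603 / 1540539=-9.91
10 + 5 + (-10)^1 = 5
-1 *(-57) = 57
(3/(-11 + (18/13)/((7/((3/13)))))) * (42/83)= -149058/1075597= -0.14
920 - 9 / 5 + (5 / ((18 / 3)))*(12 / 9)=41369 / 45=919.31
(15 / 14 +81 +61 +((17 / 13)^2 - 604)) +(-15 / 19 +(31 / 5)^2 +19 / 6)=-705330484 / 1685775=-418.40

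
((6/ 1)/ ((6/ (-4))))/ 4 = -1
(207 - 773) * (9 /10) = -2547 /5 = -509.40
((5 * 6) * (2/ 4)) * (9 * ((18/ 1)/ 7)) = 2430/ 7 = 347.14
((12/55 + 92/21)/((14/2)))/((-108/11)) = -0.07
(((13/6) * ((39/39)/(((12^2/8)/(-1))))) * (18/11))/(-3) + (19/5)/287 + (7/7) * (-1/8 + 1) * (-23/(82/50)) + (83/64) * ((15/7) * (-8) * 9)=-30157804/142065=-212.28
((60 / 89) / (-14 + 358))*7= 105 / 7654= 0.01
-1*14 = -14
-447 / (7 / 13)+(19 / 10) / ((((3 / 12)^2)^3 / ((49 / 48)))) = 7114.39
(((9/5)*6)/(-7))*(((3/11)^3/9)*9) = -1458/46585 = -0.03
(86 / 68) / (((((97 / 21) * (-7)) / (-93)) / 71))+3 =861681 / 3298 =261.27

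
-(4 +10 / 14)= -33 / 7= -4.71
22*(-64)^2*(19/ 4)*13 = 5564416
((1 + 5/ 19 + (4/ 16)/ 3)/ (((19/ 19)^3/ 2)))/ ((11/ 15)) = 1535/ 418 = 3.67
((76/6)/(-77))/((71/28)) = -152/2343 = -0.06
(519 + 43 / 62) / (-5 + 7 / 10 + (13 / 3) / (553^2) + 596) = 147802076835 / 168280886359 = 0.88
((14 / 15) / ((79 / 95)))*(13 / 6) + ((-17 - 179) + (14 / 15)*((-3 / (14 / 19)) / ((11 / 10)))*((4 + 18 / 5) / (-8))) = -14882299 / 78210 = -190.29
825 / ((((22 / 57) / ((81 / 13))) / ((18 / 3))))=1038825 / 13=79909.62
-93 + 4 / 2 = -91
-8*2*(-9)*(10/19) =1440/19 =75.79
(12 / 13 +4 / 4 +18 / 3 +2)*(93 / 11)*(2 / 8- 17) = -803799 / 572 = -1405.24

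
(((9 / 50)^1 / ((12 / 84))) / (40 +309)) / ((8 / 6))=189 / 69800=0.00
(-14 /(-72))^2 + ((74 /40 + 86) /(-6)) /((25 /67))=-6350701 /162000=-39.20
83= 83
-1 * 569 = -569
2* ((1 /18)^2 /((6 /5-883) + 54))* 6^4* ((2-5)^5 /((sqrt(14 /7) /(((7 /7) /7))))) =4860* sqrt(2) /28973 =0.24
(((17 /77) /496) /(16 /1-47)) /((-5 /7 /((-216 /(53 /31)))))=-459 /180730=-0.00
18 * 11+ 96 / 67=13362 / 67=199.43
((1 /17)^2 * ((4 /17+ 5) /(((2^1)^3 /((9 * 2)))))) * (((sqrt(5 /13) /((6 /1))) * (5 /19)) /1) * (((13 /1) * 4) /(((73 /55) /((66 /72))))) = 269225 * sqrt(65) /54514648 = 0.04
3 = 3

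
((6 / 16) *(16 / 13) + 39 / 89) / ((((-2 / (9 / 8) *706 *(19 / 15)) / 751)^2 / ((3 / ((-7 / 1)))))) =-32101061616675 / 373067973684224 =-0.09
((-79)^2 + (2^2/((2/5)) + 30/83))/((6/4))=1037726/249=4167.57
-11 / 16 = -0.69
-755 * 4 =-3020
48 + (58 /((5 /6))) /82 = 10014 /205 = 48.85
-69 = -69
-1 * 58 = -58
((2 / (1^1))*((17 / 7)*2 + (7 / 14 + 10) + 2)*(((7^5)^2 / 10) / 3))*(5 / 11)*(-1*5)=-16343210835 / 22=-742873219.77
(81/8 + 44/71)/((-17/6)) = -1077/284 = -3.79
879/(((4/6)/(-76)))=-100206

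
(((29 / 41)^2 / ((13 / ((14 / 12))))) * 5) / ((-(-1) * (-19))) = -29435 / 2491242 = -0.01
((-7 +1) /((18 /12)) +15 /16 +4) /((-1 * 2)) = -15 /32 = -0.47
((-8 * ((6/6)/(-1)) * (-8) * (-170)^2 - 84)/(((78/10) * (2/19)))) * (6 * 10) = -1757199800/13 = -135169215.38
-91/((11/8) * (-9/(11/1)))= 728/9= 80.89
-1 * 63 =-63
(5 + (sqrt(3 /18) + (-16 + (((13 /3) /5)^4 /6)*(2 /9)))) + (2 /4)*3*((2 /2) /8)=-236012399 /21870000 + sqrt(6) /6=-10.38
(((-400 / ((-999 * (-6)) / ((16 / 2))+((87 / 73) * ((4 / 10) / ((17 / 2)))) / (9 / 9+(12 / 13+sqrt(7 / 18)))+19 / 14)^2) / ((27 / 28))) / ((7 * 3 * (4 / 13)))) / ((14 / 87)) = -0.00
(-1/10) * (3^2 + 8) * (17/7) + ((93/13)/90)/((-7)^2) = -39433/9555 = -4.13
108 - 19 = 89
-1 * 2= -2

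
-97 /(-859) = 97 /859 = 0.11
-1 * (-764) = 764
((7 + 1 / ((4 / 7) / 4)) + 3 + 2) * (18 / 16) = 171 / 8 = 21.38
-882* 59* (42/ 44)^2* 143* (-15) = 2237503905/ 22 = 101704722.95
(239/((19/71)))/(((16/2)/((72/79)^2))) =10995912/118579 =92.73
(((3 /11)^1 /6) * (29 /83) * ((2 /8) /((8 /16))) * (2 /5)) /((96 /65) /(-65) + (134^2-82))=24505 /137895053604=0.00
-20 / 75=-4 / 15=-0.27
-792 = -792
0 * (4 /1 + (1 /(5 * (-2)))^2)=0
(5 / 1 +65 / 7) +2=114 / 7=16.29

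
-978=-978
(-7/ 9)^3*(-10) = 3430/ 729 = 4.71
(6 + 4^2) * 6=132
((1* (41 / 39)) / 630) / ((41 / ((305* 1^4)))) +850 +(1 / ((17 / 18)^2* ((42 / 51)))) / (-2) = 10135925 / 11934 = 849.33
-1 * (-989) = 989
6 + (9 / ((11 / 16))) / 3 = 114 / 11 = 10.36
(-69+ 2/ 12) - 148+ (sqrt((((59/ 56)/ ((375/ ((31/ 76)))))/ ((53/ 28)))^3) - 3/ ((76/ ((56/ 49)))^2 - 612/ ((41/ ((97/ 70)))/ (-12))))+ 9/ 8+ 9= -132997138691/ 643402824+ 1829* sqrt(55254090)/ 912644100000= -206.71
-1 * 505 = -505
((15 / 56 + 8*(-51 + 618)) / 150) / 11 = 84677 / 30800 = 2.75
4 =4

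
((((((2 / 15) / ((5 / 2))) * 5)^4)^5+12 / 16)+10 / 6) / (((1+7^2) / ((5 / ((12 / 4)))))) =3214414839081393896120479 / 39903080760955810546875000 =0.08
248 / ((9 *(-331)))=-248 / 2979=-0.08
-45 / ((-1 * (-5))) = -9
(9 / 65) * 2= 18 / 65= 0.28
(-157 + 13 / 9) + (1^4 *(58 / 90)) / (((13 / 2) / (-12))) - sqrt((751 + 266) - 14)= -91696 / 585 - sqrt(1003)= -188.42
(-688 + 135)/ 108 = -553/ 108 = -5.12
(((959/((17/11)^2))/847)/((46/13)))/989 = 1781/13147766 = 0.00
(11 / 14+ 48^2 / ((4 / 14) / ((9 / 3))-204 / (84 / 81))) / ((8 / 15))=-20.50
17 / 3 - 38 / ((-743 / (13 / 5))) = 64637 / 11145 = 5.80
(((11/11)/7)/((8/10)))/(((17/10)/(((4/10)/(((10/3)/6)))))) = 0.08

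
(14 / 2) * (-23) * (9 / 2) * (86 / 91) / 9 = -989 / 13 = -76.08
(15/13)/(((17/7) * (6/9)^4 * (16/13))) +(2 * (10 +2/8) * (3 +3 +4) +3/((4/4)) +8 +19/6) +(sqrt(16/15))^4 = 217635737/979200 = 222.26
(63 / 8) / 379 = 63 / 3032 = 0.02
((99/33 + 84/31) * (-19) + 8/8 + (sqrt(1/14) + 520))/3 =137.59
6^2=36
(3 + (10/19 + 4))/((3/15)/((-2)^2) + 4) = 2860/1539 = 1.86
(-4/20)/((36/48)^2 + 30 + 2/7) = -112/17275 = -0.01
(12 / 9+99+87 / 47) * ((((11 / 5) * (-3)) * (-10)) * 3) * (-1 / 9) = -316976 / 141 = -2248.06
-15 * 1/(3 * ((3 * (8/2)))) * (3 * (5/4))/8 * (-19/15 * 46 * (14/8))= 15295/768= 19.92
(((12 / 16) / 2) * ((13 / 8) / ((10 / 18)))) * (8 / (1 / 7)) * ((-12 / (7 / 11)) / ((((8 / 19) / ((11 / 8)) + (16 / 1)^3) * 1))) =-62073 / 219520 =-0.28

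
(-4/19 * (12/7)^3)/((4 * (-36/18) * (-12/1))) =-72/6517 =-0.01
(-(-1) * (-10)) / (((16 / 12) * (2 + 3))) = -3 / 2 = -1.50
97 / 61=1.59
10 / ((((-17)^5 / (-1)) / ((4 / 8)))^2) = 5 / 4031987800898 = 0.00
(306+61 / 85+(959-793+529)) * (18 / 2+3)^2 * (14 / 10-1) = 24522048 / 425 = 57698.94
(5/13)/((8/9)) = 45/104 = 0.43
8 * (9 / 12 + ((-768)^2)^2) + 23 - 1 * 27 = 2783138807810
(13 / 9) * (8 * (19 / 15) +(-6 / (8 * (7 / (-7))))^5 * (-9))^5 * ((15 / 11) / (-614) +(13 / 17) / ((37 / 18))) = 190436692041201748783537076160253 / 10896550475204746071244800000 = 17476.79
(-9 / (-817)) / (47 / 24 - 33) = -216 / 608665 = -0.00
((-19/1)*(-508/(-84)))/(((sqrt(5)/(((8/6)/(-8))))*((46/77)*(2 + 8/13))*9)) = 345059*sqrt(5)/1266840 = 0.61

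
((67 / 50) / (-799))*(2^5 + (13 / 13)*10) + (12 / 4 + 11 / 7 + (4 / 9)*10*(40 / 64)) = 9159784 / 1258425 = 7.28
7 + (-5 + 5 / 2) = 9 / 2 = 4.50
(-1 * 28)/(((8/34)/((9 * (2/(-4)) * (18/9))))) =1071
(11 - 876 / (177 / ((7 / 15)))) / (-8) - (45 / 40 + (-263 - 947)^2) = -1295730457 / 885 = -1464102.21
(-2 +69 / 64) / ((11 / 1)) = -59 / 704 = -0.08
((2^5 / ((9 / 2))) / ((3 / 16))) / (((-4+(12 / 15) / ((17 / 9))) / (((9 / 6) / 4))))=-680 / 171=-3.98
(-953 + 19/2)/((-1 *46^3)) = 1887/194672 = 0.01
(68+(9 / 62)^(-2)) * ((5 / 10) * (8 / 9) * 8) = 299264 / 729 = 410.51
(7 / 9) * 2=14 / 9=1.56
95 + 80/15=301/3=100.33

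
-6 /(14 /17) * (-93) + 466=8005 /7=1143.57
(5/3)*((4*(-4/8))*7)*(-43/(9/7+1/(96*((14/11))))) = 1348480/1739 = 775.43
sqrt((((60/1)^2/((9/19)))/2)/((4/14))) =115.33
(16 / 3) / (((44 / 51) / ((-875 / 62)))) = -29750 / 341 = -87.24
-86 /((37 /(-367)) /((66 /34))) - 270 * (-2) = 1381206 /629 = 2195.88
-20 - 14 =-34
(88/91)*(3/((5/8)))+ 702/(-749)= 180354/48685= 3.70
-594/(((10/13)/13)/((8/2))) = -40154.40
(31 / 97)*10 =310 / 97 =3.20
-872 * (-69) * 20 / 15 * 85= 6819040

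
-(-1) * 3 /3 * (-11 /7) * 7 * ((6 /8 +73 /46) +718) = -728981 /92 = -7923.71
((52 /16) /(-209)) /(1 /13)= -169 /836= -0.20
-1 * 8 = -8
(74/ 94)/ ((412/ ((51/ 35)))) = 1887/ 677740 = 0.00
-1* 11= -11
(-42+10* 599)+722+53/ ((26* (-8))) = 1387307/ 208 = 6669.75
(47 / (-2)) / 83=-47 / 166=-0.28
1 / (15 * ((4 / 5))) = 0.08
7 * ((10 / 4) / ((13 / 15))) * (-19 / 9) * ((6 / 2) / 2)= -3325 / 52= -63.94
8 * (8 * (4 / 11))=23.27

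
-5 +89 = 84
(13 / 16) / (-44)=-13 / 704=-0.02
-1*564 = -564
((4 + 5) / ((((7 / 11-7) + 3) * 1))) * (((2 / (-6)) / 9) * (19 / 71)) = 209 / 7881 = 0.03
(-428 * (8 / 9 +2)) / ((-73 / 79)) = 879112 / 657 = 1338.07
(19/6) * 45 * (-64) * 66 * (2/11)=-109440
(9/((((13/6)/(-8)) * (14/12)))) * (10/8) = -3240/91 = -35.60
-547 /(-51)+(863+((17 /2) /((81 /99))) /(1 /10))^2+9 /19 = 24459404696 /26163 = 934885.32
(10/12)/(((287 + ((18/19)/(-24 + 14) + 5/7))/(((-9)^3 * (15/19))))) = -637875/382534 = -1.67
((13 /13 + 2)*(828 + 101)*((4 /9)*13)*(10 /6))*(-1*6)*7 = -3381560 /3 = -1127186.67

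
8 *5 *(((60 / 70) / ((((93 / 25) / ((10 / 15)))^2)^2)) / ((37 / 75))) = 12500000000 / 174370923531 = 0.07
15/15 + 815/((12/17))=13867/12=1155.58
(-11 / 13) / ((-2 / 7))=2.96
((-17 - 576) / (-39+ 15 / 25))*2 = 30.89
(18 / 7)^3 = 5832 / 343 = 17.00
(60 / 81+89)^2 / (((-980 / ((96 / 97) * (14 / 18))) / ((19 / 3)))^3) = -20617575429632 / 20795740645624875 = -0.00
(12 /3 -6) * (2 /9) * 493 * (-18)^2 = -70992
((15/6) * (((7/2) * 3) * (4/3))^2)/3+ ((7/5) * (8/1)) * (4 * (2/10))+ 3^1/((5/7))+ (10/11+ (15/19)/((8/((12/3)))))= 5573941/31350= 177.80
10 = 10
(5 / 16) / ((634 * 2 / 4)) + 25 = 126805 / 5072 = 25.00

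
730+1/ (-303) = 221189/ 303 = 730.00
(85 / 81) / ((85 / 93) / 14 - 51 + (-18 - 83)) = -36890 / 5341113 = -0.01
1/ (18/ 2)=1/ 9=0.11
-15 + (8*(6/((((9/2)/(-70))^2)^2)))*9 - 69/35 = 215129455658/8505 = 25294468.63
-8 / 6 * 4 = -16 / 3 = -5.33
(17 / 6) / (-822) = -17 / 4932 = -0.00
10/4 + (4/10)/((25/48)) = 817/250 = 3.27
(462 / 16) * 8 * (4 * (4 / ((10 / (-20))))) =-7392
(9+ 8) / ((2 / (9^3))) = 12393 / 2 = 6196.50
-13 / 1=-13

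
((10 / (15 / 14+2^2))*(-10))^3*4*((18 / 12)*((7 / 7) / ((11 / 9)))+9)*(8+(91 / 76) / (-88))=-2061074137500000 / 822837389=-2504837.73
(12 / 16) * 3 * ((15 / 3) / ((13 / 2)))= 45 / 26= 1.73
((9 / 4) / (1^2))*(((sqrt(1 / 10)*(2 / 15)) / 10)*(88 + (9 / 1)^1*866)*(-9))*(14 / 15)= -248283*sqrt(10) / 1250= -628.11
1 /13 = 0.08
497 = 497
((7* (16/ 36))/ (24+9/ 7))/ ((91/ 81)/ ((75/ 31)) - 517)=-22050/ 92569643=-0.00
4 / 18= 2 / 9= 0.22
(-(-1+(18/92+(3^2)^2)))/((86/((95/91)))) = -50065/51428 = -0.97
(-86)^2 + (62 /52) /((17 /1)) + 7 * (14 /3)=9850505 /1326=7428.74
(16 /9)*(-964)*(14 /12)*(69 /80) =-77602 /45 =-1724.49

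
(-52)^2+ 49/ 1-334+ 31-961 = 1489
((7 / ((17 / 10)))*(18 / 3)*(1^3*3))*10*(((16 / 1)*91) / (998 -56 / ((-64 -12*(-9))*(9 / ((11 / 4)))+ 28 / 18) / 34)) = 3004092000 / 2778151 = 1081.33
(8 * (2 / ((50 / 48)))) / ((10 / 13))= 2496 / 125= 19.97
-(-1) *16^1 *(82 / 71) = 1312 / 71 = 18.48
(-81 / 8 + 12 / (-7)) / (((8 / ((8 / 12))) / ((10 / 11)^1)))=-1105 / 1232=-0.90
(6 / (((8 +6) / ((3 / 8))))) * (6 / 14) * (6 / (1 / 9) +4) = 783 / 196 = 3.99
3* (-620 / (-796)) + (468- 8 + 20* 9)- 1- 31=121457 / 199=610.34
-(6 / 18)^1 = -1 / 3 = -0.33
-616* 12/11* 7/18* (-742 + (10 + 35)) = 546448/3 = 182149.33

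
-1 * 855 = -855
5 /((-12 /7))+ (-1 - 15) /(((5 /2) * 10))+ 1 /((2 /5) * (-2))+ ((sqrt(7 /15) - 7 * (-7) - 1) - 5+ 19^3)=sqrt(105) /15+ 1034579 /150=6897.88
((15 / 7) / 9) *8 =40 / 21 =1.90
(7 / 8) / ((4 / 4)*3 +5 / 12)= 0.26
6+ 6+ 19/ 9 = 127/ 9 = 14.11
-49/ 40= -1.22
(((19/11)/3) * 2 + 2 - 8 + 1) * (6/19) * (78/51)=-6604/3553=-1.86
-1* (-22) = 22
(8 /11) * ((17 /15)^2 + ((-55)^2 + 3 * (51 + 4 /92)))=131627776 /56925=2312.30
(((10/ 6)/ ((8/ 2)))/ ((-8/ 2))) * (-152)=95/ 6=15.83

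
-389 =-389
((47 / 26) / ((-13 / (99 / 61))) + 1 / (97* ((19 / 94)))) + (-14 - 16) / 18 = -209907031 / 113996922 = -1.84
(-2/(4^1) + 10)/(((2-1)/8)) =76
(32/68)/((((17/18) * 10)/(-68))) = -288/85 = -3.39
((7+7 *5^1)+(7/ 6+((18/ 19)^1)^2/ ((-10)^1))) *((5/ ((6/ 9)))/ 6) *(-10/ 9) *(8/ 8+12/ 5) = -7930891/ 38988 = -203.42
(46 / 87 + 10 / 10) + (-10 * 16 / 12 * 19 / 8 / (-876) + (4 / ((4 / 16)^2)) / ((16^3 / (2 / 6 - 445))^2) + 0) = 321759445 / 138739712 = 2.32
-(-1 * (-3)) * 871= -2613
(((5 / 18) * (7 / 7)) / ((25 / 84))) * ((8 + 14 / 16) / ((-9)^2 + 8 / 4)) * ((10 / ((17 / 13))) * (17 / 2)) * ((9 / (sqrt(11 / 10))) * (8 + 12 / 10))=512.12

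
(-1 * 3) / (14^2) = -3 / 196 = -0.02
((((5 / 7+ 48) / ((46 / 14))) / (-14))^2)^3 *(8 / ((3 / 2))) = 1572266908616041 / 208995291659532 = 7.52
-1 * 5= -5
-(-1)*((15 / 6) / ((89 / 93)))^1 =465 / 178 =2.61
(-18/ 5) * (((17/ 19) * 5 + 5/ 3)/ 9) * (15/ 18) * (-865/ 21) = 43250/ 513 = 84.31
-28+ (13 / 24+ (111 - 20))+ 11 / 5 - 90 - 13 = -37.26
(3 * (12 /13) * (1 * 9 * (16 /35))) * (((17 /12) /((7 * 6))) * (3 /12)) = 306 /3185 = 0.10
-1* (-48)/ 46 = 24/ 23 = 1.04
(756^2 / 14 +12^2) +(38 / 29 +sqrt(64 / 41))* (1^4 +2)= 40975.68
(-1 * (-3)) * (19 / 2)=57 / 2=28.50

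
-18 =-18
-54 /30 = -9 /5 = -1.80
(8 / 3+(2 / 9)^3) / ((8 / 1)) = 244 / 729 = 0.33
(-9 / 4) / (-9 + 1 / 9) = 81 / 320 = 0.25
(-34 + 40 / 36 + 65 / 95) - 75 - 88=-33380 / 171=-195.20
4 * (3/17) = 12/17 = 0.71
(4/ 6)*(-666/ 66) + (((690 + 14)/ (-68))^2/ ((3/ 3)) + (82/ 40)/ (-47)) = 300058661/ 2988260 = 100.41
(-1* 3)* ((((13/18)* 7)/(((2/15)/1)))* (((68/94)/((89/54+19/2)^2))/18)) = -89505/2433284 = -0.04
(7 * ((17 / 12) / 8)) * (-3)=-119 / 32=-3.72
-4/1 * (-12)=48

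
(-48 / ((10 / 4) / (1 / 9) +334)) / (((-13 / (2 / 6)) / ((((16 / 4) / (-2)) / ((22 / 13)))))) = -32 / 7843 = -0.00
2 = 2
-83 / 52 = -1.60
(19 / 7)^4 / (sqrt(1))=130321 / 2401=54.28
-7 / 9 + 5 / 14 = -53 / 126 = -0.42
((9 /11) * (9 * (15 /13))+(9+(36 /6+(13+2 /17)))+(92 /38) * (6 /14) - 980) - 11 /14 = -609873809 /646646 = -943.13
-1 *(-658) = 658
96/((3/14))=448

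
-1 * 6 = -6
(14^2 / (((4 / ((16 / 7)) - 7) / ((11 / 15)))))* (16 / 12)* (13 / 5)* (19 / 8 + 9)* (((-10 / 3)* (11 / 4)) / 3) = 4008004 / 1215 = 3298.77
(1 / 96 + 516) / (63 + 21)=49537 / 8064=6.14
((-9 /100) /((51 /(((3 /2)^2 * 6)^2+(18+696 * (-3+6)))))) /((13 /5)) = -27459 /17680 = -1.55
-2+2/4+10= 17/2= 8.50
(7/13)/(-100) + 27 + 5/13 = 35593/1300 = 27.38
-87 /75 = -29 /25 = -1.16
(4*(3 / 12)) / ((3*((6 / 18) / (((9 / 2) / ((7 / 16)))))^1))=72 / 7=10.29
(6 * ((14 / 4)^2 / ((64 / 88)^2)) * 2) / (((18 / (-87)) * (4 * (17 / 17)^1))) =-171941 / 512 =-335.82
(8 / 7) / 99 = 8 / 693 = 0.01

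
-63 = -63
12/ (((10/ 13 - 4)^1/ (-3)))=78/ 7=11.14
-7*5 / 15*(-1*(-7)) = -49 / 3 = -16.33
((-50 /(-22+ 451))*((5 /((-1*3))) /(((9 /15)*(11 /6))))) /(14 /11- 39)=-500 /106821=-0.00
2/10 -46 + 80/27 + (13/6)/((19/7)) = -215659/5130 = -42.04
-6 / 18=-1 / 3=-0.33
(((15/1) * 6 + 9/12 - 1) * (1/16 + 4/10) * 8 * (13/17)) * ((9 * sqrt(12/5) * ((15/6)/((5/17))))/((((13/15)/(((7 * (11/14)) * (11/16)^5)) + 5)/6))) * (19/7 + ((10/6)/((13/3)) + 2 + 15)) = 3486189639993687 * sqrt(15)/22418207140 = 602276.28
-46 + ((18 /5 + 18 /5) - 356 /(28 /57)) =-26723 /35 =-763.51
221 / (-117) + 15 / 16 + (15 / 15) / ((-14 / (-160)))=10561 / 1008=10.48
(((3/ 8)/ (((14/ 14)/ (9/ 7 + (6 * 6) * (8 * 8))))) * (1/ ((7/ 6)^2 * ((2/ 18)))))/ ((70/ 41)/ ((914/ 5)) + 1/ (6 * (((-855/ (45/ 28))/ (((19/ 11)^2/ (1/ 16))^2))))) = -3227164657879041/ 397756616138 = -8113.42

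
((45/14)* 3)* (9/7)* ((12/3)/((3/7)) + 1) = 12555/98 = 128.11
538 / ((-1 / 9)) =-4842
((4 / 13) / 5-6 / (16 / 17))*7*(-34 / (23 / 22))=4297447 / 2990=1437.27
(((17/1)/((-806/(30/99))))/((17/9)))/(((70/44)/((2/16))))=-3/11284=-0.00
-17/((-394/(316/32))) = 0.43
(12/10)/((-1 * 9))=-2/15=-0.13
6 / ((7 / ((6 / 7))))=36 / 49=0.73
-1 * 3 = -3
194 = 194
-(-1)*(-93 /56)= -1.66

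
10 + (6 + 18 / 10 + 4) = 109 / 5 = 21.80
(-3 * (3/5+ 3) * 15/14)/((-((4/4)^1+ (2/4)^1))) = 54/7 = 7.71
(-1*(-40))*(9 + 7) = 640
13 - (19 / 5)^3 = -5234 / 125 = -41.87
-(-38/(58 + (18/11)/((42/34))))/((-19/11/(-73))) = 27.07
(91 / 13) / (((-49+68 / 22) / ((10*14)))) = -2156 / 101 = -21.35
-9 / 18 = -1 / 2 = -0.50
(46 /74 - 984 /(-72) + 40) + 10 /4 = 12607 /222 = 56.79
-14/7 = -2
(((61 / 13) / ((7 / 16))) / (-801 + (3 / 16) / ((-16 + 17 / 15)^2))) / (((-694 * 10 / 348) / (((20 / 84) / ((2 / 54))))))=0.00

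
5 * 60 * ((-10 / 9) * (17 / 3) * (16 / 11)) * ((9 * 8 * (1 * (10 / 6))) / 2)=-5440000 / 33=-164848.48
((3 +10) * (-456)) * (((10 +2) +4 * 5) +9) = -243048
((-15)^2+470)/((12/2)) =695/6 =115.83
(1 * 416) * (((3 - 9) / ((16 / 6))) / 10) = -468 / 5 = -93.60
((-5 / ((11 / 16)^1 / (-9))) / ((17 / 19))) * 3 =41040 / 187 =219.47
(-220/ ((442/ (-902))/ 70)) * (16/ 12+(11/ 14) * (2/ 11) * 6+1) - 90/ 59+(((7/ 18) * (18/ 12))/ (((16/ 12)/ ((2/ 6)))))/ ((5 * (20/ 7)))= 2091790575637/ 20862400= 100266.06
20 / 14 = 10 / 7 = 1.43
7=7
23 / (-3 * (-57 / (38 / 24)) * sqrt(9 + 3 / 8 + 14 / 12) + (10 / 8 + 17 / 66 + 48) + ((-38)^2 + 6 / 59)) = 2083611387396 / 127850986820089 - 12555159408 * sqrt(1518) / 127850986820089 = 0.01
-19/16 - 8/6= -121/48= -2.52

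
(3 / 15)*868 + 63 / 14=1781 / 10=178.10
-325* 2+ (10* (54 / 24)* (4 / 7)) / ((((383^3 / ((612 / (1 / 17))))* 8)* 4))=-1022510226355 / 1573092836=-650.00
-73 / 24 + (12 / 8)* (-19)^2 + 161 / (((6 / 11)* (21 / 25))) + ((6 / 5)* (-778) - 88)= -47431 / 360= -131.75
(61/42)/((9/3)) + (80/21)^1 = 541/126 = 4.29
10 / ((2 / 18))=90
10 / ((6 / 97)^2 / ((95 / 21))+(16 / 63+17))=563128650 / 971668013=0.58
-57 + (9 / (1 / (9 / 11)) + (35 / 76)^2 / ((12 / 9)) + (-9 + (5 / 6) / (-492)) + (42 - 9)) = -2389398047 / 93779136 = -25.48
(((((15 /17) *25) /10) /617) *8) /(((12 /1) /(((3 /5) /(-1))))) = -15 /10489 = -0.00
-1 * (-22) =22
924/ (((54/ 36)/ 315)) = 194040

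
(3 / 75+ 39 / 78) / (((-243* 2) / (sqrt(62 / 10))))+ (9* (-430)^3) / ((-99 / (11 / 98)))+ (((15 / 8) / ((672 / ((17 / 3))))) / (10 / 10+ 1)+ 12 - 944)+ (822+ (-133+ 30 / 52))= 811053.50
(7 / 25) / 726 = 7 / 18150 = 0.00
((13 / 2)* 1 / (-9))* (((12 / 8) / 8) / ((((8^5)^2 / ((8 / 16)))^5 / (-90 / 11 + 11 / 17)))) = 18317 / 819902418542636537112267191153834774026978156609536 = 0.00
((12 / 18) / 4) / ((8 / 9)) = 3 / 16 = 0.19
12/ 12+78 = 79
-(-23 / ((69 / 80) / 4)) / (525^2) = 64 / 165375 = 0.00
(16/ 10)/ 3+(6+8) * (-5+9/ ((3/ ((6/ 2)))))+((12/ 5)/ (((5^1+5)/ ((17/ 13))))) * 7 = 57262/ 975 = 58.73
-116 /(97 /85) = -9860 /97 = -101.65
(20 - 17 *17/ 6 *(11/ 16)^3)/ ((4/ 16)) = 106861/ 6144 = 17.39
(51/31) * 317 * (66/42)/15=59279/1085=54.64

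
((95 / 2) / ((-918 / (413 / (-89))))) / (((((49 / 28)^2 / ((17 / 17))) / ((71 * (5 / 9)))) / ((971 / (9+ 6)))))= 1545657220 / 7720839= 200.19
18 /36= 1 /2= 0.50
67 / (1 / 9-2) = -603 / 17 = -35.47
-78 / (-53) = 78 / 53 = 1.47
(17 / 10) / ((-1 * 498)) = -17 / 4980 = -0.00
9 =9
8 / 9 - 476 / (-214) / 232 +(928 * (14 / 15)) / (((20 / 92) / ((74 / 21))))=39210924919 / 2792700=14040.51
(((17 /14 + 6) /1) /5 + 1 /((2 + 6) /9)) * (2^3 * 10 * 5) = 7190 /7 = 1027.14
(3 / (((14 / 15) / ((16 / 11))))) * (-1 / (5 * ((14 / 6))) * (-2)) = 432 / 539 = 0.80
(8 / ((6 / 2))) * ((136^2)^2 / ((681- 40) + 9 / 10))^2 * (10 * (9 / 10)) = 6816913092609.50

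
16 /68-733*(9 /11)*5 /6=-186827 /374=-499.54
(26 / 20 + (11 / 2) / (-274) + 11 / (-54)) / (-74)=-79619 / 5474520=-0.01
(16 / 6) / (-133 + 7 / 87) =-58 / 2891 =-0.02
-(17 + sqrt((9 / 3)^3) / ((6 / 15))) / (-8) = 15 * sqrt(3) / 16 + 17 / 8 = 3.75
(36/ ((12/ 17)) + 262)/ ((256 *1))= 313/ 256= 1.22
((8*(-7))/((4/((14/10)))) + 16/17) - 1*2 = -1756/85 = -20.66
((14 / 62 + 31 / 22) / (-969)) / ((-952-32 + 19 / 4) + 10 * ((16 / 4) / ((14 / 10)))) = 15610 / 8795689551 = 0.00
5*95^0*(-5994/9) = -3330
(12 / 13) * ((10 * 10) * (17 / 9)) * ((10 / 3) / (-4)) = -17000 / 117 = -145.30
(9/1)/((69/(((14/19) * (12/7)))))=72/437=0.16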